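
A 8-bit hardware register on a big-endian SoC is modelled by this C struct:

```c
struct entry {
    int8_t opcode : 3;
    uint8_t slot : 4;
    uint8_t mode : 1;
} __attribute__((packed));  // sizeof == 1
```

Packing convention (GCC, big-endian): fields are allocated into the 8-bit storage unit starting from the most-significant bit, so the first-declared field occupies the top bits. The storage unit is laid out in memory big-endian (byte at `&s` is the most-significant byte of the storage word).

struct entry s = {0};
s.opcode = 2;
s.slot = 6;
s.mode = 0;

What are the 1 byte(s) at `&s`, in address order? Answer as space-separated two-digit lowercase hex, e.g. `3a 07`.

4c

opcode (3b) val=2 bits=0x2 at bit 5: 0x40
slot (4b) val=6 bits=0x6 at bit 1: 0x4c
mode (1b) val=0 bits=0x0 at bit 0: 0x4c
word = 0x4c → big-endian bytes:
  [0]=0x4c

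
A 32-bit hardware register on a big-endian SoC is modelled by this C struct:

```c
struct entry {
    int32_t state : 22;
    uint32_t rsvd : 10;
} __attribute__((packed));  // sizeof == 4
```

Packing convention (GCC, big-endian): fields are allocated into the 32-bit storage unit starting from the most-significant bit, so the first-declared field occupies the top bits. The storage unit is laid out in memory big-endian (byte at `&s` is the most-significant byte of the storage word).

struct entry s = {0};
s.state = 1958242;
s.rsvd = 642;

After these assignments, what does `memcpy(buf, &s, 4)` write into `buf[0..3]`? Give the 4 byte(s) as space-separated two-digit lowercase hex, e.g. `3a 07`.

77 85 8a 82

state:22 = 1958242 → 0x1de162 << 10 → word 0x77858800
rsvd:10 = 642 → 0x282 << 0 → word 0x77858a82
word = 0x77858a82 → big-endian bytes:
  [0]=0x77  [1]=0x85  [2]=0x8a  [3]=0x82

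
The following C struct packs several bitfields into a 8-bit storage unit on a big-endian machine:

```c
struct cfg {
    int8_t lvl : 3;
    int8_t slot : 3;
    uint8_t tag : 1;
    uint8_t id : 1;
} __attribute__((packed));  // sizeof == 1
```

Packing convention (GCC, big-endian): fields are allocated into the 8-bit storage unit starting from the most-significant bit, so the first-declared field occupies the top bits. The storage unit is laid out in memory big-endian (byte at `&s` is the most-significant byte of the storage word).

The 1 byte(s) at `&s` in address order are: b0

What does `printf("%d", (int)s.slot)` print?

[0]=0xb0 (big-endian) → word 0xb0
lvl [5+:3] = (word>>5) & 0x7 = 5
slot [2+:3] = (word>>2) & 0x7 = 4  ←
tag [1+:1] = (word>>1) & 0x1 = 0
id [0+:1] = (word>>0) & 0x1 = 0
slot signed 3b, MSB=1: 4 - 8 = -4

-4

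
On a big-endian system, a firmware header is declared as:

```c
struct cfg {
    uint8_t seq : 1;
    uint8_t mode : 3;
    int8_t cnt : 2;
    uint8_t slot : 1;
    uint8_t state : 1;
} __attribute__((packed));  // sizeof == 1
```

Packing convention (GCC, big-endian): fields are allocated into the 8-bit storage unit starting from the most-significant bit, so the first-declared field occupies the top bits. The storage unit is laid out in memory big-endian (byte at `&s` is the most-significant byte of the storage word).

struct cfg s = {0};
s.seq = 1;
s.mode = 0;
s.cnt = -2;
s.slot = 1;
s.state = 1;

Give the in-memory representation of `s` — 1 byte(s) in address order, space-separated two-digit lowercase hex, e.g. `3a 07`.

seq:1 = 1 → 0x1 << 7 → word 0x80
mode:3 = 0 → 0x0 << 4 → word 0x80
cnt:2 = -2 → 0x2 << 2 → word 0x88
slot:1 = 1 → 0x1 << 1 → word 0x8a
state:1 = 1 → 0x1 << 0 → word 0x8b
word = 0x8b → big-endian bytes:
  [0]=0x8b

8b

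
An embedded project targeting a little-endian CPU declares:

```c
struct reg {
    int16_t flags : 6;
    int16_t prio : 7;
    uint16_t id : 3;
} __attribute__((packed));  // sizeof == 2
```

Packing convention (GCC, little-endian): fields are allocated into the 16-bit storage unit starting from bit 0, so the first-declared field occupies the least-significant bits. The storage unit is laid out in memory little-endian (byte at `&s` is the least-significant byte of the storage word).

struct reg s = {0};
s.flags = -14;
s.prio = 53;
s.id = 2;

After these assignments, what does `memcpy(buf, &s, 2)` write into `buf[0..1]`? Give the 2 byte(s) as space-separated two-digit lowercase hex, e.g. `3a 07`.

72 4d

flags:6 = -14 → 0x32 << 0 → word 0x0032
prio:7 = 53 → 0x35 << 6 → word 0x0d72
id:3 = 2 → 0x2 << 13 → word 0x4d72
word = 0x4d72 → little-endian bytes:
  [0]=0x72  [1]=0x4d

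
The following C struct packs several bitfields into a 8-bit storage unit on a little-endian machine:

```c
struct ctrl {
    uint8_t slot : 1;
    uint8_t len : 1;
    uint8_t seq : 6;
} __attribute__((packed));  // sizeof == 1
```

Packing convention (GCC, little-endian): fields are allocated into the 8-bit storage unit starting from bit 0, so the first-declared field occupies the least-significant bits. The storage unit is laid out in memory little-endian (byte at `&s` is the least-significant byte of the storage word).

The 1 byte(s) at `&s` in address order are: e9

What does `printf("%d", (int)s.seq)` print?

58

[0]=0xe9 (little-endian) → word 0xe9
slot:1 @ bit 0 → (0xe9>>0)&0x1 = 0x1
len:1 @ bit 1 → (0xe9>>1)&0x1 = 0x0
seq:6 @ bit 2 → (0xe9>>2)&0x3f = 0x3a  ←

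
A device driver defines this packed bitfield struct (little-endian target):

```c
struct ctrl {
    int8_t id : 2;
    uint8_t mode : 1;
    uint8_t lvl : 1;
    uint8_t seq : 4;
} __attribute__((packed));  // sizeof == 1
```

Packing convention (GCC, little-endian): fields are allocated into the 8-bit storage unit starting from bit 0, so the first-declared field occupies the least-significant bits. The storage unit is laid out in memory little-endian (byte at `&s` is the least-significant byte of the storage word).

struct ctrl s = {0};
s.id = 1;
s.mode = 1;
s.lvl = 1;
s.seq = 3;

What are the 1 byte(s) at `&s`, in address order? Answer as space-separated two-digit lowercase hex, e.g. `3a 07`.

[0+:2] id=1 & 0x3 = 0x1; word=0x01
[2+:1] mode=1 & 0x1 = 0x1; word=0x05
[3+:1] lvl=1 & 0x1 = 0x1; word=0x0d
[4+:4] seq=3 & 0xf = 0x3; word=0x3d
word = 0x3d → little-endian bytes:
  [0]=0x3d

3d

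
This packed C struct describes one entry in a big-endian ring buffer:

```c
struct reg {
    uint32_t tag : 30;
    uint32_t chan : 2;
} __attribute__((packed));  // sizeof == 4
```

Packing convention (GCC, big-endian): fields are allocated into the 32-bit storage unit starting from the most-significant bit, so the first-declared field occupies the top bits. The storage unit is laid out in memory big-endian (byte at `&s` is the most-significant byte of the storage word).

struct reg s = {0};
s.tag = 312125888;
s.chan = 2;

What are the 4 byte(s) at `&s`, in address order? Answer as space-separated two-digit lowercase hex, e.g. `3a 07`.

4a 6a a7 02

tag (30b) val=312125888 bits=0x129aa9c0 at bit 2: 0x4a6aa700
chan (2b) val=2 bits=0x2 at bit 0: 0x4a6aa702
word = 0x4a6aa702 → big-endian bytes:
  [0]=0x4a  [1]=0x6a  [2]=0xa7  [3]=0x02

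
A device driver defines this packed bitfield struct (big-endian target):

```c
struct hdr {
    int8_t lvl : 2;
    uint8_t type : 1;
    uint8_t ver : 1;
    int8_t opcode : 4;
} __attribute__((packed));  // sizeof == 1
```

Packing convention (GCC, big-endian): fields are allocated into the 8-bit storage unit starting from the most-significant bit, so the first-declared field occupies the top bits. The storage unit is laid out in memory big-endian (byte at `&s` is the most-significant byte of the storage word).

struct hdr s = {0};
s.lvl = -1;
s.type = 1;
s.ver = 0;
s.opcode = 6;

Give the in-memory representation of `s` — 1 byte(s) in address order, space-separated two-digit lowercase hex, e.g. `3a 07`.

e6

lvl:2 = -1 → 0x3 << 6 → word 0xc0
type:1 = 1 → 0x1 << 5 → word 0xe0
ver:1 = 0 → 0x0 << 4 → word 0xe0
opcode:4 = 6 → 0x6 << 0 → word 0xe6
word = 0xe6 → big-endian bytes:
  [0]=0xe6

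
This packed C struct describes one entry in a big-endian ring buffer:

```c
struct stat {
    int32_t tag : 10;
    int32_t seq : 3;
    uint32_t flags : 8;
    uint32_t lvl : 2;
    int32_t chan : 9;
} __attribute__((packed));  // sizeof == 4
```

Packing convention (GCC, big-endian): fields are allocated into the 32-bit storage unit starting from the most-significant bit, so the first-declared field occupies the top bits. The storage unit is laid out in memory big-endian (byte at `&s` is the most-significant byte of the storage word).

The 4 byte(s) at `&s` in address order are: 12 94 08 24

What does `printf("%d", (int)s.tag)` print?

[0]=0x12 [1]=0x94 [2]=0x08 [3]=0x24 (big-endian) → word 0x12940824
tag:10 @ bit 22 → (0x12940824>>22)&0x3ff = 0x4a  ←
seq:3 @ bit 19 → (0x12940824>>19)&0x7 = 0x2
flags:8 @ bit 11 → (0x12940824>>11)&0xff = 0x81
lvl:2 @ bit 9 → (0x12940824>>9)&0x3 = 0x0
chan:9 @ bit 0 → (0x12940824>>0)&0x1ff = 0x24
tag signed 10b, MSB=0: value = 74

74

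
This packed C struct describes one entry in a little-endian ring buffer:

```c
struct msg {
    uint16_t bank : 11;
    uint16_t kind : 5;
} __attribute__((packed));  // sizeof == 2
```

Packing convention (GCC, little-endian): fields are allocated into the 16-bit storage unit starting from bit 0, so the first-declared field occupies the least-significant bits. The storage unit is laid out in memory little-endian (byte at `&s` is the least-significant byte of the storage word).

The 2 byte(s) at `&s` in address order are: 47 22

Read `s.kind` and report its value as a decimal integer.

[0]=0x47 [1]=0x22 (little-endian) → word 0x2247
bank [0+:11] = (word>>0) & 0x7ff = 583
kind [11+:5] = (word>>11) & 0x1f = 4  ←

4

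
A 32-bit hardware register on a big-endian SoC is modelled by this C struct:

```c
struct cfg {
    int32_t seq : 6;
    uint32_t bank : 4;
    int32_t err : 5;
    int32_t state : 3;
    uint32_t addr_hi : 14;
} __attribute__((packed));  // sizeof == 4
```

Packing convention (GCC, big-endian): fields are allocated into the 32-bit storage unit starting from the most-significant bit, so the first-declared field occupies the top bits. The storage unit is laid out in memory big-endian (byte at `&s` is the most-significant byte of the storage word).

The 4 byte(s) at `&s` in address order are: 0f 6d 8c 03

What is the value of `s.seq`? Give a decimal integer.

[0]=0x0f [1]=0x6d [2]=0x8c [3]=0x03 (big-endian) → word 0x0f6d8c03
seq [26+:6] = (word>>26) & 0x3f = 3  ←
bank [22+:4] = (word>>22) & 0xf = 13
err [17+:5] = (word>>17) & 0x1f = 22
state [14+:3] = (word>>14) & 0x7 = 6
addr_hi [0+:14] = (word>>0) & 0x3fff = 3075
seq signed 6b, MSB=0: value = 3

3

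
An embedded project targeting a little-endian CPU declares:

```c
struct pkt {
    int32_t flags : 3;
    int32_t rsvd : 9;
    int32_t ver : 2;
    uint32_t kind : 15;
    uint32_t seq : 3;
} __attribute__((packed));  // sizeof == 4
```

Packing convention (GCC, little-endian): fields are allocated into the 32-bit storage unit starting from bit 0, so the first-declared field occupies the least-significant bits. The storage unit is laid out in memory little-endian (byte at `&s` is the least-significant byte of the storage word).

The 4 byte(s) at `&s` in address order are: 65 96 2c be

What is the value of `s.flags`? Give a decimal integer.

-3

[0]=0x65 [1]=0x96 [2]=0x2c [3]=0xbe (little-endian) → word 0xbe2c9665
flags:3 @ bit 0 → (0xbe2c9665>>0)&0x7 = 0x5  ←
rsvd:9 @ bit 3 → (0xbe2c9665>>3)&0x1ff = 0xcc
ver:2 @ bit 12 → (0xbe2c9665>>12)&0x3 = 0x1
kind:15 @ bit 14 → (0xbe2c9665>>14)&0x7fff = 0x78b2
seq:3 @ bit 29 → (0xbe2c9665>>29)&0x7 = 0x5
flags signed 3b, MSB=1: 5 - 8 = -3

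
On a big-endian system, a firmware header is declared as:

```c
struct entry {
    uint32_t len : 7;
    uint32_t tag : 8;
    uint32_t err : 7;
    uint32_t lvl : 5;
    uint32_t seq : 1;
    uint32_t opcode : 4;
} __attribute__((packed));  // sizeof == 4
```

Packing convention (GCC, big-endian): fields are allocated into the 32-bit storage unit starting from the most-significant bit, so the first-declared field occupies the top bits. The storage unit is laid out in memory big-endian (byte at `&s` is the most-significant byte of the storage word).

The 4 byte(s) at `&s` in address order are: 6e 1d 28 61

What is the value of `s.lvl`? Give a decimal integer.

3

[0]=0x6e [1]=0x1d [2]=0x28 [3]=0x61 (big-endian) → word 0x6e1d2861
len:7 @ bit 25 → (0x6e1d2861>>25)&0x7f = 0x37
tag:8 @ bit 17 → (0x6e1d2861>>17)&0xff = 0xe
err:7 @ bit 10 → (0x6e1d2861>>10)&0x7f = 0x4a
lvl:5 @ bit 5 → (0x6e1d2861>>5)&0x1f = 0x3  ←
seq:1 @ bit 4 → (0x6e1d2861>>4)&0x1 = 0x0
opcode:4 @ bit 0 → (0x6e1d2861>>0)&0xf = 0x1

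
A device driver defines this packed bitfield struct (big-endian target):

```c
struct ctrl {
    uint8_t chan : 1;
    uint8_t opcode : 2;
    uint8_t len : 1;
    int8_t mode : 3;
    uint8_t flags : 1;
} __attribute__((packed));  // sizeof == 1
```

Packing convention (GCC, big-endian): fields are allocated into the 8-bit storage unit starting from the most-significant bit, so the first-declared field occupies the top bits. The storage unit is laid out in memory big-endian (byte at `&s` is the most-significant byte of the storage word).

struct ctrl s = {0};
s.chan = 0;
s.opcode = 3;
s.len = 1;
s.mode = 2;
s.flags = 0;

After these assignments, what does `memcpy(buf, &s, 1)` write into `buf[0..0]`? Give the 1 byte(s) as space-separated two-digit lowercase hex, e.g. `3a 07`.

chan:1 = 0 → 0x0 << 7 → word 0x00
opcode:2 = 3 → 0x3 << 5 → word 0x60
len:1 = 1 → 0x1 << 4 → word 0x70
mode:3 = 2 → 0x2 << 1 → word 0x74
flags:1 = 0 → 0x0 << 0 → word 0x74
word = 0x74 → big-endian bytes:
  [0]=0x74

74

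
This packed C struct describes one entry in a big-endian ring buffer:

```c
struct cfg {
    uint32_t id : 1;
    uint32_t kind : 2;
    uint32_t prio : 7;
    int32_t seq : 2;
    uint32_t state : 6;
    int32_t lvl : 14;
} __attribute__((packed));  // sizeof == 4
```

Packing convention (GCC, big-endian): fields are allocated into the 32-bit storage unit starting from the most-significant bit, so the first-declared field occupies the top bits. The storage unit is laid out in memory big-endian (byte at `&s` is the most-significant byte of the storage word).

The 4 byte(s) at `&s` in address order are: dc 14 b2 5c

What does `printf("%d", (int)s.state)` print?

[0]=0xdc [1]=0x14 [2]=0xb2 [3]=0x5c (big-endian) → word 0xdc14b25c
id:1 @ bit 31 → (0xdc14b25c>>31)&0x1 = 0x1
kind:2 @ bit 29 → (0xdc14b25c>>29)&0x3 = 0x2
prio:7 @ bit 22 → (0xdc14b25c>>22)&0x7f = 0x70
seq:2 @ bit 20 → (0xdc14b25c>>20)&0x3 = 0x1
state:6 @ bit 14 → (0xdc14b25c>>14)&0x3f = 0x12  ←
lvl:14 @ bit 0 → (0xdc14b25c>>0)&0x3fff = 0x325c

18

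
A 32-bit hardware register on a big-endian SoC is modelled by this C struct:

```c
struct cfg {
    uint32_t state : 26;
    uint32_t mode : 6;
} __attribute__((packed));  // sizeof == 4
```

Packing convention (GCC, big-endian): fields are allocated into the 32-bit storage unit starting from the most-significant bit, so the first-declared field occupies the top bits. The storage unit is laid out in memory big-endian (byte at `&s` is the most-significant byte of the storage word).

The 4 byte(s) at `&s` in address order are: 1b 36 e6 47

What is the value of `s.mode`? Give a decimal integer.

7

[0]=0x1b [1]=0x36 [2]=0xe6 [3]=0x47 (big-endian) → word 0x1b36e647
state [6+:26] = (word>>6) & 0x3ffffff = 7134105
mode [0+:6] = (word>>0) & 0x3f = 7  ←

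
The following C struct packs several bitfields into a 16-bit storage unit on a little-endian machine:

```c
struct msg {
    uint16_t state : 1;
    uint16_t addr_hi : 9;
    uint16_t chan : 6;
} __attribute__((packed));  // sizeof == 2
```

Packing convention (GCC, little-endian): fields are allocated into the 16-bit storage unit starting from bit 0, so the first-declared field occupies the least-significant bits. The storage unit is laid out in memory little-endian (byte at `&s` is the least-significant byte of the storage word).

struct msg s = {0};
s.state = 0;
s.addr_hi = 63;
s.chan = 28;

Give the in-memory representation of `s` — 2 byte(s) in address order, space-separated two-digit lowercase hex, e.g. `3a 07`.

[0+:1] state=0 & 0x1 = 0x0; word=0x0000
[1+:9] addr_hi=63 & 0x1ff = 0x3f; word=0x007e
[10+:6] chan=28 & 0x3f = 0x1c; word=0x707e
word = 0x707e → little-endian bytes:
  [0]=0x7e  [1]=0x70

7e 70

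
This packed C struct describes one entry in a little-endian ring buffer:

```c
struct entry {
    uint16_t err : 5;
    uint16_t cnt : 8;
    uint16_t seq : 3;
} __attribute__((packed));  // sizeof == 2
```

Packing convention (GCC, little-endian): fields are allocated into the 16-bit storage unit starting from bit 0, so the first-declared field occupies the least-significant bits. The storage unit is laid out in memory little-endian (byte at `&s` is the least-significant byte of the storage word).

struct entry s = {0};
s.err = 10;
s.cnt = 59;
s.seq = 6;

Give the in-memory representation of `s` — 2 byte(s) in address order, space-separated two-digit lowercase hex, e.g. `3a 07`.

err:5 = 10 → 0xa << 0 → word 0x000a
cnt:8 = 59 → 0x3b << 5 → word 0x076a
seq:3 = 6 → 0x6 << 13 → word 0xc76a
word = 0xc76a → little-endian bytes:
  [0]=0x6a  [1]=0xc7

6a c7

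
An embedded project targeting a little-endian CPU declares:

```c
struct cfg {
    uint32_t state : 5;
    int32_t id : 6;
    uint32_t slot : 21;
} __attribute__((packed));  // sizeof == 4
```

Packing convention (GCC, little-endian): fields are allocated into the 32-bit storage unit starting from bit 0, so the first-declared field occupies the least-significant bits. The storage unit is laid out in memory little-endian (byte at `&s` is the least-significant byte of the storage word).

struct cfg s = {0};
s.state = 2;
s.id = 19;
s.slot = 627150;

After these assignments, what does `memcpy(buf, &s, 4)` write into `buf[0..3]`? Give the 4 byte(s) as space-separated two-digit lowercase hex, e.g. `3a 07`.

62 72 8e 4c

[0+:5] state=2 & 0x1f = 0x2; word=0x00000002
[5+:6] id=19 & 0x3f = 0x13; word=0x00000262
[11+:21] slot=627150 & 0x1fffff = 0x991ce; word=0x4c8e7262
word = 0x4c8e7262 → little-endian bytes:
  [0]=0x62  [1]=0x72  [2]=0x8e  [3]=0x4c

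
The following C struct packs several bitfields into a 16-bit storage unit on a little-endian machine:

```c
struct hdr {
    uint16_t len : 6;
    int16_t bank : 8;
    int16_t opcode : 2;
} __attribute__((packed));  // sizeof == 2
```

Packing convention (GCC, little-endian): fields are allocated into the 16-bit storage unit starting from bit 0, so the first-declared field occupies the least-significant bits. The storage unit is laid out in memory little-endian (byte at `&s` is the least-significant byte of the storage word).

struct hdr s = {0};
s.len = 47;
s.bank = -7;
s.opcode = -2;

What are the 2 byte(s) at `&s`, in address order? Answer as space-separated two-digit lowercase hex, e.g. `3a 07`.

len (6b) val=47 bits=0x2f at bit 0: 0x002f
bank (8b) val=-7 bits=0xf9 at bit 6: 0x3e6f
opcode (2b) val=-2 bits=0x2 at bit 14: 0xbe6f
word = 0xbe6f → little-endian bytes:
  [0]=0x6f  [1]=0xbe

6f be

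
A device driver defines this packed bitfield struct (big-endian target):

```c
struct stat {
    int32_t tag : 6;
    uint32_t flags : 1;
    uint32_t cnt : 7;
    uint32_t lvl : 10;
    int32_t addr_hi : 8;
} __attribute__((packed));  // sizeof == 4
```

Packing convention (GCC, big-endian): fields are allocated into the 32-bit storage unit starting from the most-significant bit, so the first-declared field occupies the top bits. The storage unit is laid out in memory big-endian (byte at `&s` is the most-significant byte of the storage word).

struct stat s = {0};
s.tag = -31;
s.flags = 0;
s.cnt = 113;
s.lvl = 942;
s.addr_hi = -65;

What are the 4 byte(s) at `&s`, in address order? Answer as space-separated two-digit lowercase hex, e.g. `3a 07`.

85 c7 ae bf

tag:6 = -31 → 0x21 << 26 → word 0x84000000
flags:1 = 0 → 0x0 << 25 → word 0x84000000
cnt:7 = 113 → 0x71 << 18 → word 0x85c40000
lvl:10 = 942 → 0x3ae << 8 → word 0x85c7ae00
addr_hi:8 = -65 → 0xbf << 0 → word 0x85c7aebf
word = 0x85c7aebf → big-endian bytes:
  [0]=0x85  [1]=0xc7  [2]=0xae  [3]=0xbf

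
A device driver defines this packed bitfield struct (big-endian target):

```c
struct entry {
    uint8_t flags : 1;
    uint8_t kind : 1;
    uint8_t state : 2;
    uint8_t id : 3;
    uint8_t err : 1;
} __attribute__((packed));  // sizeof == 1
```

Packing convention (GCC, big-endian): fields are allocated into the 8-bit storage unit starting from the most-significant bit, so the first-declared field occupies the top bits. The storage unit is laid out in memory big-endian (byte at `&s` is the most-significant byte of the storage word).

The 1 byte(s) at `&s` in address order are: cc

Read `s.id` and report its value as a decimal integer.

6

[0]=0xcc (big-endian) → word 0xcc
flags [7+:1] = (word>>7) & 0x1 = 1
kind [6+:1] = (word>>6) & 0x1 = 1
state [4+:2] = (word>>4) & 0x3 = 0
id [1+:3] = (word>>1) & 0x7 = 6  ←
err [0+:1] = (word>>0) & 0x1 = 0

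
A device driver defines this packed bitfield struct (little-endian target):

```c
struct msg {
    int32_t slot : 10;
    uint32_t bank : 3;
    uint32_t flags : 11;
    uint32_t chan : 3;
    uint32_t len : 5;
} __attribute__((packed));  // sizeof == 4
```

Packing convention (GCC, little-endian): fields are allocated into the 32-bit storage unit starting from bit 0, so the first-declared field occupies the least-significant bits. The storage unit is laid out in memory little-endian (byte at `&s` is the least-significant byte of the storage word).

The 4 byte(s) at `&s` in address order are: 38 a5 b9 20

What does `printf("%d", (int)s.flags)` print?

[0]=0x38 [1]=0xa5 [2]=0xb9 [3]=0x20 (little-endian) → word 0x20b9a538
slot [0+:10] = (word>>0) & 0x3ff = 312
bank [10+:3] = (word>>10) & 0x7 = 1
flags [13+:11] = (word>>13) & 0x7ff = 1485  ←
chan [24+:3] = (word>>24) & 0x7 = 0
len [27+:5] = (word>>27) & 0x1f = 4

1485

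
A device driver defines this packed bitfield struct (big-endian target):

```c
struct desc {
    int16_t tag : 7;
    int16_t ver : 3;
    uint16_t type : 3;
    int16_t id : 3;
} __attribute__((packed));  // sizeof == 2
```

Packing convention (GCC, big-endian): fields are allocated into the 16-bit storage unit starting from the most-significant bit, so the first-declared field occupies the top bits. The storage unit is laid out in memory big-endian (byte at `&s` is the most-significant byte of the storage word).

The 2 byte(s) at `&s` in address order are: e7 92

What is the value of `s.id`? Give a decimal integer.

[0]=0xe7 [1]=0x92 (big-endian) → word 0xe792
tag:7 @ bit 9 → (0xe792>>9)&0x7f = 0x73
ver:3 @ bit 6 → (0xe792>>6)&0x7 = 0x6
type:3 @ bit 3 → (0xe792>>3)&0x7 = 0x2
id:3 @ bit 0 → (0xe792>>0)&0x7 = 0x2  ←
id signed 3b, MSB=0: value = 2

2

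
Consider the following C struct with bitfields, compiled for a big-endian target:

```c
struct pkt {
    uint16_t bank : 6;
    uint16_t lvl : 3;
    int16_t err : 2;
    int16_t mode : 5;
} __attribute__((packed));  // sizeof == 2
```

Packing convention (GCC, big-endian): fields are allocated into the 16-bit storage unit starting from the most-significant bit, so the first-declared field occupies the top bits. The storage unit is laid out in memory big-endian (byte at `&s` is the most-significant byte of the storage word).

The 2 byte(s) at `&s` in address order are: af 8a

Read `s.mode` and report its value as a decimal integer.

[0]=0xaf [1]=0x8a (big-endian) → word 0xaf8a
bank [10+:6] = (word>>10) & 0x3f = 43
lvl [7+:3] = (word>>7) & 0x7 = 7
err [5+:2] = (word>>5) & 0x3 = 0
mode [0+:5] = (word>>0) & 0x1f = 10  ←
mode signed 5b, MSB=0: value = 10

10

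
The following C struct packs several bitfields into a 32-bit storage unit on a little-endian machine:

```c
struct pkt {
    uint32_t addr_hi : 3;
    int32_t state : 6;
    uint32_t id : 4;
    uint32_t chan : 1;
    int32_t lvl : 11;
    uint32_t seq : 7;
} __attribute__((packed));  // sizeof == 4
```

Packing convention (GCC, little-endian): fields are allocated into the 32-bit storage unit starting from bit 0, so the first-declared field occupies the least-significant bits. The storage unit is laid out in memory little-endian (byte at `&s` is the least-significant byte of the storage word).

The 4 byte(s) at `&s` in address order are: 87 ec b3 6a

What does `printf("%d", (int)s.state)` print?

[0]=0x87 [1]=0xec [2]=0xb3 [3]=0x6a (little-endian) → word 0x6ab3ec87
addr_hi [0+:3] = (word>>0) & 0x7 = 7
state [3+:6] = (word>>3) & 0x3f = 16  ←
id [9+:4] = (word>>9) & 0xf = 6
chan [13+:1] = (word>>13) & 0x1 = 1
lvl [14+:11] = (word>>14) & 0x7ff = 719
seq [25+:7] = (word>>25) & 0x7f = 53
state signed 6b, MSB=0: value = 16

16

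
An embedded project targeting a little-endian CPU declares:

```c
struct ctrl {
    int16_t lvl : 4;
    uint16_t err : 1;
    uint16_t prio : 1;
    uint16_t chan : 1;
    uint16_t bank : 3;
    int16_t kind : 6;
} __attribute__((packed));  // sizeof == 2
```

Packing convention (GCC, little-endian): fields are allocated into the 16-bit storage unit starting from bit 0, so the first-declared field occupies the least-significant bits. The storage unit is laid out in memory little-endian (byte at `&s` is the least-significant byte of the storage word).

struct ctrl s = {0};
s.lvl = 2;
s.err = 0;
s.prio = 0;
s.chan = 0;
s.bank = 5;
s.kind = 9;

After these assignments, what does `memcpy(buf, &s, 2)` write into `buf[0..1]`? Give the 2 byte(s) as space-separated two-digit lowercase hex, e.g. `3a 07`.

82 26

lvl:4 = 2 → 0x2 << 0 → word 0x0002
err:1 = 0 → 0x0 << 4 → word 0x0002
prio:1 = 0 → 0x0 << 5 → word 0x0002
chan:1 = 0 → 0x0 << 6 → word 0x0002
bank:3 = 5 → 0x5 << 7 → word 0x0282
kind:6 = 9 → 0x9 << 10 → word 0x2682
word = 0x2682 → little-endian bytes:
  [0]=0x82  [1]=0x26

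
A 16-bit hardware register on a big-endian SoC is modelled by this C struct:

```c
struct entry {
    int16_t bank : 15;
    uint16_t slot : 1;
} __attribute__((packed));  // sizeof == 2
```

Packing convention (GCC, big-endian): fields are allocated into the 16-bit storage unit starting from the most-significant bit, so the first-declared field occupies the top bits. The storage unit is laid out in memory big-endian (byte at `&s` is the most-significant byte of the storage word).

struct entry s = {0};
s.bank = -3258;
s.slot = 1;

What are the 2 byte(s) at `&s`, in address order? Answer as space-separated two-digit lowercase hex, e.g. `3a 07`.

bank (15b) val=-3258 bits=0x7346 at bit 1: 0xe68c
slot (1b) val=1 bits=0x1 at bit 0: 0xe68d
word = 0xe68d → big-endian bytes:
  [0]=0xe6  [1]=0x8d

e6 8d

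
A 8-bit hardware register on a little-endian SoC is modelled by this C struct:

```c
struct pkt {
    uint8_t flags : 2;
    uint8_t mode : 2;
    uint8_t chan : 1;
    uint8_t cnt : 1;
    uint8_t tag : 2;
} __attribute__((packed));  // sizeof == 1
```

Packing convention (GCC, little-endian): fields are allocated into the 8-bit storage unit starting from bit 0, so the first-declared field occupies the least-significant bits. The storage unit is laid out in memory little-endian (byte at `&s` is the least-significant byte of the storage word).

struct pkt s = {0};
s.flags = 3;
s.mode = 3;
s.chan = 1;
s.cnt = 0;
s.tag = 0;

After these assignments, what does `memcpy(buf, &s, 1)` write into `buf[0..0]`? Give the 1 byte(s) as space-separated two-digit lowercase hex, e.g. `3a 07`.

1f

flags (2b) val=3 bits=0x3 at bit 0: 0x03
mode (2b) val=3 bits=0x3 at bit 2: 0x0f
chan (1b) val=1 bits=0x1 at bit 4: 0x1f
cnt (1b) val=0 bits=0x0 at bit 5: 0x1f
tag (2b) val=0 bits=0x0 at bit 6: 0x1f
word = 0x1f → little-endian bytes:
  [0]=0x1f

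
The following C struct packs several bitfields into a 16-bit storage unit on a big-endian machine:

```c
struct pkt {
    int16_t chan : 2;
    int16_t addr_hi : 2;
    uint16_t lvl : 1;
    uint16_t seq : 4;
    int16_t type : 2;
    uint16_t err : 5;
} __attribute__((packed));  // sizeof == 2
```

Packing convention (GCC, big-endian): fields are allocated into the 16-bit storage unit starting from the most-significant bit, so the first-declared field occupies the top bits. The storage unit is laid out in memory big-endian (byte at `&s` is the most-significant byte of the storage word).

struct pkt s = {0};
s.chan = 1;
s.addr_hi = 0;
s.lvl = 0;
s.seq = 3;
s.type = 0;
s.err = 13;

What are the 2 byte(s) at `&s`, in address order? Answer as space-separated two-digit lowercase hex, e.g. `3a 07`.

chan (2b) val=1 bits=0x1 at bit 14: 0x4000
addr_hi (2b) val=0 bits=0x0 at bit 12: 0x4000
lvl (1b) val=0 bits=0x0 at bit 11: 0x4000
seq (4b) val=3 bits=0x3 at bit 7: 0x4180
type (2b) val=0 bits=0x0 at bit 5: 0x4180
err (5b) val=13 bits=0xd at bit 0: 0x418d
word = 0x418d → big-endian bytes:
  [0]=0x41  [1]=0x8d

41 8d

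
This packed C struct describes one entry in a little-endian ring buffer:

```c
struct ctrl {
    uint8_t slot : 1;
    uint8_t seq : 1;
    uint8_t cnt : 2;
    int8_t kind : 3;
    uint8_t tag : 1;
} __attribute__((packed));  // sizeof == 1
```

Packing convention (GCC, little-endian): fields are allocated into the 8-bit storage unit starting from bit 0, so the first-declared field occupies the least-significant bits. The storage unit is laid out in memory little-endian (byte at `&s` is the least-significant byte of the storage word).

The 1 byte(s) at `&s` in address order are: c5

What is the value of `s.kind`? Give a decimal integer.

[0]=0xc5 (little-endian) → word 0xc5
slot [0+:1] = (word>>0) & 0x1 = 1
seq [1+:1] = (word>>1) & 0x1 = 0
cnt [2+:2] = (word>>2) & 0x3 = 1
kind [4+:3] = (word>>4) & 0x7 = 4  ←
tag [7+:1] = (word>>7) & 0x1 = 1
kind signed 3b, MSB=1: 4 - 8 = -4

-4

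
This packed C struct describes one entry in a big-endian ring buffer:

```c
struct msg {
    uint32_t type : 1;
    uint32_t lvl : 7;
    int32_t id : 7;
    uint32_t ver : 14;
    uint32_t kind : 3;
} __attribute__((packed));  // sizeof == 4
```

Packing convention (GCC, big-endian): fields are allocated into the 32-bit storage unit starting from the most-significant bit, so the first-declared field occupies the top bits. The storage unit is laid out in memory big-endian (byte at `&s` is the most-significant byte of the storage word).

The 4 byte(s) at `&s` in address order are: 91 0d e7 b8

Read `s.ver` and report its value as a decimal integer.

15607

[0]=0x91 [1]=0x0d [2]=0xe7 [3]=0xb8 (big-endian) → word 0x910de7b8
type:1 @ bit 31 → (0x910de7b8>>31)&0x1 = 0x1
lvl:7 @ bit 24 → (0x910de7b8>>24)&0x7f = 0x11
id:7 @ bit 17 → (0x910de7b8>>17)&0x7f = 0x6
ver:14 @ bit 3 → (0x910de7b8>>3)&0x3fff = 0x3cf7  ←
kind:3 @ bit 0 → (0x910de7b8>>0)&0x7 = 0x0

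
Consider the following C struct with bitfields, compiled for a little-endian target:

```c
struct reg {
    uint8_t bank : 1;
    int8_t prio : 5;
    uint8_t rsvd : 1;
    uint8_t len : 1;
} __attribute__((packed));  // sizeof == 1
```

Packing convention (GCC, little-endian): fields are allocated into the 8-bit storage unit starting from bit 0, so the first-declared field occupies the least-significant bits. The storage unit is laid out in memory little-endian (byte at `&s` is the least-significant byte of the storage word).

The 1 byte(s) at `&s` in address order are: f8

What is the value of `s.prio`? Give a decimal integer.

[0]=0xf8 (little-endian) → word 0xf8
bank [0+:1] = (word>>0) & 0x1 = 0
prio [1+:5] = (word>>1) & 0x1f = 28  ←
rsvd [6+:1] = (word>>6) & 0x1 = 1
len [7+:1] = (word>>7) & 0x1 = 1
prio signed 5b, MSB=1: 28 - 32 = -4

-4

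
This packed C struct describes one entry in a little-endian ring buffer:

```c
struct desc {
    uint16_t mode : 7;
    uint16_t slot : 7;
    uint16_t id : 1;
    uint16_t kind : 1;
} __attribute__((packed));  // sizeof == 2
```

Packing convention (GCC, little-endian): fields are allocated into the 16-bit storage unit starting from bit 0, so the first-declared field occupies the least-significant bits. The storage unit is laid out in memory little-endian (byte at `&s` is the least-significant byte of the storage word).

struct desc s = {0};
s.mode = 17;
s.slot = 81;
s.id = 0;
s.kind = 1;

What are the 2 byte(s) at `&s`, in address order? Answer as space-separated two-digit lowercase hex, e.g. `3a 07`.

91 a8

[0+:7] mode=17 & 0x7f = 0x11; word=0x0011
[7+:7] slot=81 & 0x7f = 0x51; word=0x2891
[14+:1] id=0 & 0x1 = 0x0; word=0x2891
[15+:1] kind=1 & 0x1 = 0x1; word=0xa891
word = 0xa891 → little-endian bytes:
  [0]=0x91  [1]=0xa8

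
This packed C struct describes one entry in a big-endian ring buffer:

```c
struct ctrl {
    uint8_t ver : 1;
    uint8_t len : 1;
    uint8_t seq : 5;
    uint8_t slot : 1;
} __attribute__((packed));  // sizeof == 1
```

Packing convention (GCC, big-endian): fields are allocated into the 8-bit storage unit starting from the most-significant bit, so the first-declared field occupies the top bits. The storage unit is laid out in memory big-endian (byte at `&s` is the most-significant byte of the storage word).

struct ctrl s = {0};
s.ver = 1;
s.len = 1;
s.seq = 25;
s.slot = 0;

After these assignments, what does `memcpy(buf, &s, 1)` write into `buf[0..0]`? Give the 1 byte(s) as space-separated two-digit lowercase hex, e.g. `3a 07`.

f2

[7+:1] ver=1 & 0x1 = 0x1; word=0x80
[6+:1] len=1 & 0x1 = 0x1; word=0xc0
[1+:5] seq=25 & 0x1f = 0x19; word=0xf2
[0+:1] slot=0 & 0x1 = 0x0; word=0xf2
word = 0xf2 → big-endian bytes:
  [0]=0xf2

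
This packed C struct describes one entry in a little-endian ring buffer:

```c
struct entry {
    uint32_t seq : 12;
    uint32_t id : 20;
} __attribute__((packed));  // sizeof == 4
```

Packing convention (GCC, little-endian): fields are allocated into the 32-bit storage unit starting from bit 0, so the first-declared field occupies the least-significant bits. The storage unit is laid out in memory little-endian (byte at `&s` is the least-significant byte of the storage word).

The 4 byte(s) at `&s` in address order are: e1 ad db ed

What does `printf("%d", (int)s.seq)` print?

3553

[0]=0xe1 [1]=0xad [2]=0xdb [3]=0xed (little-endian) → word 0xeddbade1
seq:12 @ bit 0 → (0xeddbade1>>0)&0xfff = 0xde1  ←
id:20 @ bit 12 → (0xeddbade1>>12)&0xfffff = 0xeddba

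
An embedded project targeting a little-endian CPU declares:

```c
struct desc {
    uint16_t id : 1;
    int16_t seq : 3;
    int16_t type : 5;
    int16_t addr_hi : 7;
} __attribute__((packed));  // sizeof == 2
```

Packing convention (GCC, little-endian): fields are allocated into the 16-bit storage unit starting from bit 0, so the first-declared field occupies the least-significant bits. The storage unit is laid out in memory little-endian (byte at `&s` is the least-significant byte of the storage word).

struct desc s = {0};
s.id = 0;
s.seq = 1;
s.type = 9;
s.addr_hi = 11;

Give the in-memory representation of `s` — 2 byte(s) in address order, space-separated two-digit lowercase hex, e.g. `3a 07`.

id:1 = 0 → 0x0 << 0 → word 0x0000
seq:3 = 1 → 0x1 << 1 → word 0x0002
type:5 = 9 → 0x9 << 4 → word 0x0092
addr_hi:7 = 11 → 0xb << 9 → word 0x1692
word = 0x1692 → little-endian bytes:
  [0]=0x92  [1]=0x16

92 16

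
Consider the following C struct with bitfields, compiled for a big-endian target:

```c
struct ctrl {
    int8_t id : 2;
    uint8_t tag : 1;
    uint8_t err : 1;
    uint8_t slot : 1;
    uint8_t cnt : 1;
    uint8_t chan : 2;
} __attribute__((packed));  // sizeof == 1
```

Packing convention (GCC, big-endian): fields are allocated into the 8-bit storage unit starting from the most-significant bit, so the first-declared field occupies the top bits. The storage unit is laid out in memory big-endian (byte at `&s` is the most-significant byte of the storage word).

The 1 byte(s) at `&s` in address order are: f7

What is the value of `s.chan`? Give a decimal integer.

3

[0]=0xf7 (big-endian) → word 0xf7
id:2 @ bit 6 → (0xf7>>6)&0x3 = 0x3
tag:1 @ bit 5 → (0xf7>>5)&0x1 = 0x1
err:1 @ bit 4 → (0xf7>>4)&0x1 = 0x1
slot:1 @ bit 3 → (0xf7>>3)&0x1 = 0x0
cnt:1 @ bit 2 → (0xf7>>2)&0x1 = 0x1
chan:2 @ bit 0 → (0xf7>>0)&0x3 = 0x3  ←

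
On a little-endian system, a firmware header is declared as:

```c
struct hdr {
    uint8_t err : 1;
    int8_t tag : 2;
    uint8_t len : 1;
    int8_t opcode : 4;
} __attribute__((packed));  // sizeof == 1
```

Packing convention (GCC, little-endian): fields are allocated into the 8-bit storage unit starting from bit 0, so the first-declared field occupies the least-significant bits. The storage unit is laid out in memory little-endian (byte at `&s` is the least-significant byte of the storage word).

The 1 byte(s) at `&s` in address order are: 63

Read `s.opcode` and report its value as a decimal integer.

[0]=0x63 (little-endian) → word 0x63
err [0+:1] = (word>>0) & 0x1 = 1
tag [1+:2] = (word>>1) & 0x3 = 1
len [3+:1] = (word>>3) & 0x1 = 0
opcode [4+:4] = (word>>4) & 0xf = 6  ←
opcode signed 4b, MSB=0: value = 6

6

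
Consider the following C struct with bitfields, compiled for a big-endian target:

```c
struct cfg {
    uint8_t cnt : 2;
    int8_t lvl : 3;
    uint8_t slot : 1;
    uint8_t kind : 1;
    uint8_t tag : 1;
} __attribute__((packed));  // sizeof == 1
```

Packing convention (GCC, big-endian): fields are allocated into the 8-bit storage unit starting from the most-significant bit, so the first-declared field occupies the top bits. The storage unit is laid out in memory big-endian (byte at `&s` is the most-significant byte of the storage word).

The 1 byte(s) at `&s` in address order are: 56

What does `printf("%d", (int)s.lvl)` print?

2

[0]=0x56 (big-endian) → word 0x56
cnt:2 @ bit 6 → (0x56>>6)&0x3 = 0x1
lvl:3 @ bit 3 → (0x56>>3)&0x7 = 0x2  ←
slot:1 @ bit 2 → (0x56>>2)&0x1 = 0x1
kind:1 @ bit 1 → (0x56>>1)&0x1 = 0x1
tag:1 @ bit 0 → (0x56>>0)&0x1 = 0x0
lvl signed 3b, MSB=0: value = 2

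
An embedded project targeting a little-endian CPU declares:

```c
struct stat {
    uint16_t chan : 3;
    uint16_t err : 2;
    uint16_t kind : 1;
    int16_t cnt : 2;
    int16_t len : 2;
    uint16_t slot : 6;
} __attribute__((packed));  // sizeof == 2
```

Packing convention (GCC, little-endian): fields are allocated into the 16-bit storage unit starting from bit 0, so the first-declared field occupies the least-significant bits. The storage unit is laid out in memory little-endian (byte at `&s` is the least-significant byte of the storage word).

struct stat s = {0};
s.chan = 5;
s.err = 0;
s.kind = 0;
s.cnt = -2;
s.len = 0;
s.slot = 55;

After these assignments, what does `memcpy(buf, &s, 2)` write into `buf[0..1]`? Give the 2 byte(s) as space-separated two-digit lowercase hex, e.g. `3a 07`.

85 dc

chan:3 = 5 → 0x5 << 0 → word 0x0005
err:2 = 0 → 0x0 << 3 → word 0x0005
kind:1 = 0 → 0x0 << 5 → word 0x0005
cnt:2 = -2 → 0x2 << 6 → word 0x0085
len:2 = 0 → 0x0 << 8 → word 0x0085
slot:6 = 55 → 0x37 << 10 → word 0xdc85
word = 0xdc85 → little-endian bytes:
  [0]=0x85  [1]=0xdc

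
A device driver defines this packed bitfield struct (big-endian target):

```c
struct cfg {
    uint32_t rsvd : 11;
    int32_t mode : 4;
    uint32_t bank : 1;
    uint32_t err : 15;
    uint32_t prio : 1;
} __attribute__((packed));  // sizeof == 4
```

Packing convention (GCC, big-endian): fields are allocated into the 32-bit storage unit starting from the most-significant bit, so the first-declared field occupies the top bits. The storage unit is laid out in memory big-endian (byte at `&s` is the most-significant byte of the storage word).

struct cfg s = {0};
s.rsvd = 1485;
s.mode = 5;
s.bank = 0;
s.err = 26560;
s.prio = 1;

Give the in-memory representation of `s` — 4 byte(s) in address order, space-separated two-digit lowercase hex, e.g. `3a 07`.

rsvd (11b) val=1485 bits=0x5cd at bit 21: 0xb9a00000
mode (4b) val=5 bits=0x5 at bit 17: 0xb9aa0000
bank (1b) val=0 bits=0x0 at bit 16: 0xb9aa0000
err (15b) val=26560 bits=0x67c0 at bit 1: 0xb9aacf80
prio (1b) val=1 bits=0x1 at bit 0: 0xb9aacf81
word = 0xb9aacf81 → big-endian bytes:
  [0]=0xb9  [1]=0xaa  [2]=0xcf  [3]=0x81

b9 aa cf 81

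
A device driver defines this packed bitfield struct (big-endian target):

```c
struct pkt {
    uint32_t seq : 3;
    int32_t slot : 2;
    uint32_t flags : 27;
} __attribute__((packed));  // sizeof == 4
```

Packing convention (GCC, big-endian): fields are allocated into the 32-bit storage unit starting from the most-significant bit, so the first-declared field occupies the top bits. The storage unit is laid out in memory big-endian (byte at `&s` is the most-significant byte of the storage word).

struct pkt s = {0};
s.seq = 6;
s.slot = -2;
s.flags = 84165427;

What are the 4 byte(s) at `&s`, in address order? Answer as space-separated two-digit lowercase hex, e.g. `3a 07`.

d5 04 43 33

seq:3 = 6 → 0x6 << 29 → word 0xc0000000
slot:2 = -2 → 0x2 << 27 → word 0xd0000000
flags:27 = 84165427 → 0x5044333 << 0 → word 0xd5044333
word = 0xd5044333 → big-endian bytes:
  [0]=0xd5  [1]=0x04  [2]=0x43  [3]=0x33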